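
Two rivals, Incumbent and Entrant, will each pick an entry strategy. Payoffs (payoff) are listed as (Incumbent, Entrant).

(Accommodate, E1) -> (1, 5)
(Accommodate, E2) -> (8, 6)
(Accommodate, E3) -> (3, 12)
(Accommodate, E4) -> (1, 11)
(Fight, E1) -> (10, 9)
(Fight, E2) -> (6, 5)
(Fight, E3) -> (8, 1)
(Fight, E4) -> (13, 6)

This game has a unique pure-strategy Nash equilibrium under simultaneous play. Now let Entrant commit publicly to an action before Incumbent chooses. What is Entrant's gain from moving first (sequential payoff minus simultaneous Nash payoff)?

0

Incumbent best-responds to each possible Entrant move:
- E1: BR = Fight, leader payoff 9.
- E2: BR = Accommodate, leader payoff 6.
- E3: BR = Fight, leader payoff 1.
- E4: BR = Fight, leader payoff 6.
Maximizing over 9, 6, 1, 6, Entrant chooses E1. Subgame-perfect outcome: (Fight, E1) with payoffs (10, 9).
Now find the simultaneous Nash equilibrium.
Incumbent's best replies: E1→Fight; E2→Accommodate; E3→Fight; E4→Fight.
Entrant's best replies: Accommodate→E3; Fight→E1.
Only (Fight, E1) has each player best-responding; Nash payoffs (10, 9).
Entrant's commitment gain: 9 − 9 = 0.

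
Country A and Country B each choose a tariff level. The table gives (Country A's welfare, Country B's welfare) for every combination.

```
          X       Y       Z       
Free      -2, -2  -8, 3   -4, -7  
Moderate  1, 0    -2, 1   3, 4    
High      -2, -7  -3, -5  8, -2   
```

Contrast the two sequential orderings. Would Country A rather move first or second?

first

If Country A leads: Country B's best replies are Free→Y, Moderate→Z, High→Z; Country A's induced payoffs -8, 3, 8; outcome (High, Z), payoffs (8, -2).
If Country B leads: Country A's best replies are X→Moderate, Y→Moderate, Z→High; Country B's induced payoffs 0, 1, -2; outcome (Moderate, Y), payoffs (-2, 1).
Country A gets 8 moving first and -2 moving second, so Country A prefers to move first.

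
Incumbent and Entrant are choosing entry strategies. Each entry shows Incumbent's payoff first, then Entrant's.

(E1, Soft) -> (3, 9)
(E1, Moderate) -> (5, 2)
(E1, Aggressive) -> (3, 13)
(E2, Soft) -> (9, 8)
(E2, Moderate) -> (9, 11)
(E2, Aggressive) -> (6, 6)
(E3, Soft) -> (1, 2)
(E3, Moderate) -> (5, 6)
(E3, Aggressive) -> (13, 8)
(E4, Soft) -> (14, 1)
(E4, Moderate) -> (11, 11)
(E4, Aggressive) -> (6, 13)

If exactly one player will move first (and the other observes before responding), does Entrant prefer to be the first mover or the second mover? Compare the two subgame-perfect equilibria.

first

If Incumbent leads: Entrant's best replies are E1→Aggressive, E2→Moderate, E3→Aggressive, E4→Aggressive; Incumbent's induced payoffs 3, 9, 13, 6; outcome (E3, Aggressive), payoffs (13, 8).
If Entrant leads: Incumbent's best replies are Soft→E4, Moderate→E4, Aggressive→E3; Entrant's induced payoffs 1, 11, 8; outcome (E4, Moderate), payoffs (11, 11).
Entrant gets 11 moving first and 8 moving second, so Entrant prefers to move first.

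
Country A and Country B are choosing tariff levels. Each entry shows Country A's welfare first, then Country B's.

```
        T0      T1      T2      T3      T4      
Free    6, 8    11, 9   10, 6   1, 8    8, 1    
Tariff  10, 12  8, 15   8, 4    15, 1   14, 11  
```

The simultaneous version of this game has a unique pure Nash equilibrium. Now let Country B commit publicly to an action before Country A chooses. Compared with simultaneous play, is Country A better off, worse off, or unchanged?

Backward induction with Country B moving first.
- T0 → Country A plays Tariff (best of 6, 10); Country B gets 12.
- T1 → Country A plays Free (best of 11, 8); Country B gets 9.
- T2 → Country A plays Free (best of 10, 8); Country B gets 6.
- T3 → Country A plays Tariff (best of 1, 15); Country B gets 1.
- T4 → Country A plays Tariff (best of 8, 14); Country B gets 11.
Country B's induced payoffs are 12, 9, 6, 1, 11, so Country B commits to T0. Subgame-perfect outcome: (Tariff, T0) with payoffs (10, 12).
Now find the simultaneous Nash equilibrium.
Country A's best replies: T0→Tariff; T1→Free; T2→Free; T3→Tariff; T4→Tariff.
Country B's best replies: Free→T1; Tariff→T1.
Only (Free, T1) has each player best-responding; Nash payoffs (11, 9).
Country A earns 10 sequentially versus 11 at the Nash outcome: worse off.

worse off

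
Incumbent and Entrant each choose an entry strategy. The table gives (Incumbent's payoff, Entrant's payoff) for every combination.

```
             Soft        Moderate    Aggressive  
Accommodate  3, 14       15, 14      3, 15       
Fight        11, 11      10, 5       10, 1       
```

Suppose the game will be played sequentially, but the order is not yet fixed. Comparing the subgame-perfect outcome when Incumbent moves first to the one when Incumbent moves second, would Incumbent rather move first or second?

second

If Incumbent leads: Entrant's best replies are Accommodate→Aggressive, Fight→Soft; Incumbent's induced payoffs 3, 11; outcome (Fight, Soft), payoffs (11, 11).
If Entrant leads: Incumbent's best replies are Soft→Fight, Moderate→Accommodate, Aggressive→Fight; Entrant's induced payoffs 11, 14, 1; outcome (Accommodate, Moderate), payoffs (15, 14).
Incumbent gets 11 moving first and 15 moving second, so Incumbent prefers to move second.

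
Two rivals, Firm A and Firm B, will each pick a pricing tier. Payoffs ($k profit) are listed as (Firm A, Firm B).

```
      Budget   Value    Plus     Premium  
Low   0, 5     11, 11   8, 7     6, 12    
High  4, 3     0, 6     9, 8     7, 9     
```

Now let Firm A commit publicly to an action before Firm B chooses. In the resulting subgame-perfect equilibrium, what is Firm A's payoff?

7

Work backward from Firm B's decision.
- Low: Firm B compares 5, 11, 7, 12 and picks Premium; Firm A would get 6.
- High: Firm B compares 3, 6, 8, 9 and picks Premium; Firm A would get 7.
Firm A's induced payoffs are 6, 7, so Firm A commits to High. Subgame-perfect outcome: (High, Premium) with payoffs (7, 9).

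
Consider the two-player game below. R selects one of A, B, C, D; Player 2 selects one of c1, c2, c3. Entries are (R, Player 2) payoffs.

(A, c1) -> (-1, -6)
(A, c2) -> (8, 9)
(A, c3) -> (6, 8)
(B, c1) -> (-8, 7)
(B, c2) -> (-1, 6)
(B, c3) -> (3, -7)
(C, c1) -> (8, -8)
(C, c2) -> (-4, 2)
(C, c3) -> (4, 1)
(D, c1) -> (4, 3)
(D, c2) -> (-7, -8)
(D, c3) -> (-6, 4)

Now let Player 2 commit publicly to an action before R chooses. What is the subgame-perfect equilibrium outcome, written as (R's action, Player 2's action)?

(A, c2)

R best-responds to each possible Player 2 move:
- c1: R compares -1, -8, 8, 4 and picks C; Player 2 would get -8.
- c2: R compares 8, -1, -4, -7 and picks A; Player 2 would get 9.
- c3: R compares 6, 3, 4, -6 and picks A; Player 2 would get 8.
Among -8, 9, 8, the best is 9 at c2. Subgame-perfect outcome: (A, c2) with payoffs (8, 9).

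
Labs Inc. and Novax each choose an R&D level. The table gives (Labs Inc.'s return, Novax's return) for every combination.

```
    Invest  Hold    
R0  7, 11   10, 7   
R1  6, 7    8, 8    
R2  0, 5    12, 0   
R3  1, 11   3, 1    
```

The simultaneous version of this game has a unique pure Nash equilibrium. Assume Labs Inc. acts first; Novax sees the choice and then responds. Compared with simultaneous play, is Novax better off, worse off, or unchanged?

Backward induction with Labs Inc. moving first.
- R0 → Novax plays Invest (best of 11, 7); Labs Inc. gets 7.
- R1 → Novax plays Hold (best of 7, 8); Labs Inc. gets 8.
- R2 → Novax plays Invest (best of 5, 0); Labs Inc. gets 0.
- R3 → Novax plays Invest (best of 11, 1); Labs Inc. gets 1.
Labs Inc.'s induced payoffs are 7, 8, 0, 1, so Labs Inc. commits to R1. Subgame-perfect outcome: (R1, Hold) with payoffs (8, 8).
For the simultaneous game, intersect best replies.
Labs Inc.'s best replies: Invest→R0; Hold→R2.
Novax's best replies: R0→Invest; R1→Hold; R2→Invest; R3→Invest.
Only (R0, Invest) has each player best-responding; Nash payoffs (7, 11).
Novax earns 8 sequentially versus 11 at the Nash outcome: worse off.

worse off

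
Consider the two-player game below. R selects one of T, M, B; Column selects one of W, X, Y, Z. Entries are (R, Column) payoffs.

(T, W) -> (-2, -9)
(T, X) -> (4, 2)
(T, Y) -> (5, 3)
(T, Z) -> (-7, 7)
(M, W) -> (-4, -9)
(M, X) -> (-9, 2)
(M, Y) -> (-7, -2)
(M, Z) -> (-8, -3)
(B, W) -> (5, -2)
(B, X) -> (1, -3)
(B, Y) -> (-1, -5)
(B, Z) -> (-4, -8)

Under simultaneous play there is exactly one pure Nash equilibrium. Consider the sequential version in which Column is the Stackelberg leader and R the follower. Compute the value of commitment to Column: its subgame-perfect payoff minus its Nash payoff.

R best-responds to each possible Column move:
- W → R plays B (best of -2, -4, 5); Column gets -2.
- X → R plays T (best of 4, -9, 1); Column gets 2.
- Y → R plays T (best of 5, -7, -1); Column gets 3.
- Z → R plays B (best of -7, -8, -4); Column gets -8.
Maximizing over -2, 2, 3, -8, Column chooses Y. Subgame-perfect outcome: (T, Y) with payoffs (5, 3).
Now find the simultaneous Nash equilibrium.
R's best replies: W→B; X→T; Y→T; Z→B.
Column's best replies: T→Z; M→X; B→W.
Only (B, W) has each player best-responding; Nash payoffs (5, -2).
Column's commitment gain: 3 − -2 = 5.

5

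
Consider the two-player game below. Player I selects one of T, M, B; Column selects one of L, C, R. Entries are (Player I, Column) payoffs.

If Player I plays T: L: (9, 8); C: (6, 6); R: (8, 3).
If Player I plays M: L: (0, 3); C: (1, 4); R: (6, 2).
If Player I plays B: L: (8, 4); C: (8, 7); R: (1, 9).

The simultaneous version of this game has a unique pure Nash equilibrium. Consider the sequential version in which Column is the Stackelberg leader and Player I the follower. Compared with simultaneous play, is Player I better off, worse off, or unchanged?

unchanged

Player I best-responds to each possible Column move:
- L: BR = T, leader payoff 8.
- C: BR = B, leader payoff 7.
- R: BR = T, leader payoff 3.
Maximizing over 8, 7, 3, Column chooses L. Subgame-perfect outcome: (T, L) with payoffs (9, 8).
Now find the simultaneous Nash equilibrium.
Player I's best replies: L→T; C→B; R→T.
Column's best replies: T→L; M→C; B→R.
The unique mutual best reply is (T, L), giving (9, 8).
Player I earns 9 sequentially versus 9 at the Nash outcome: unchanged.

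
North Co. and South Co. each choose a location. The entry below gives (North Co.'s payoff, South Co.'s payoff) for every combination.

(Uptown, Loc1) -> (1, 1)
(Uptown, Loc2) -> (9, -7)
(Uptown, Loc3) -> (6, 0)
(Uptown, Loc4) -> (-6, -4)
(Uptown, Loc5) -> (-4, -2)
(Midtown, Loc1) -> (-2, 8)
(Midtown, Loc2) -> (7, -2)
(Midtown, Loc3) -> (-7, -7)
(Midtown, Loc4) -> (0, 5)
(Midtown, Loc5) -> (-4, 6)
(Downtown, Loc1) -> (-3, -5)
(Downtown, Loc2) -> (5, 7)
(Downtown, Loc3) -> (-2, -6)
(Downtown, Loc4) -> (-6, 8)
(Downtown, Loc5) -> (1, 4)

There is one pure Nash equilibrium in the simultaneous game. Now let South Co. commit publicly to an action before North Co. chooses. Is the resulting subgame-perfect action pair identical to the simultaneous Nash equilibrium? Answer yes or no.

Solve by backward induction (South Co. leads).
- Loc1: North Co. compares 1, -2, -3 and picks Uptown; South Co. would get 1.
- Loc2: North Co. compares 9, 7, 5 and picks Uptown; South Co. would get -7.
- Loc3: North Co. compares 6, -7, -2 and picks Uptown; South Co. would get 0.
- Loc4: North Co. compares -6, 0, -6 and picks Midtown; South Co. would get 5.
- Loc5: North Co. compares -4, -4, 1 and picks Downtown; South Co. would get 4.
South Co.'s induced payoffs are 1, -7, 0, 5, 4, so South Co. commits to Loc4. Subgame-perfect outcome: (Midtown, Loc4) with payoffs (0, 5).
Now find the simultaneous Nash equilibrium.
North Co.'s best replies: Loc1→Uptown; Loc2→Uptown; Loc3→Uptown; Loc4→Midtown; Loc5→Downtown.
South Co.'s best replies: Uptown→Loc1; Midtown→Loc1; Downtown→Loc4.
The unique mutual best reply is (Uptown, Loc1), giving (1, 1).
Sequential outcome (Midtown, Loc4) differs from the Nash profile (Uptown, Loc1).

no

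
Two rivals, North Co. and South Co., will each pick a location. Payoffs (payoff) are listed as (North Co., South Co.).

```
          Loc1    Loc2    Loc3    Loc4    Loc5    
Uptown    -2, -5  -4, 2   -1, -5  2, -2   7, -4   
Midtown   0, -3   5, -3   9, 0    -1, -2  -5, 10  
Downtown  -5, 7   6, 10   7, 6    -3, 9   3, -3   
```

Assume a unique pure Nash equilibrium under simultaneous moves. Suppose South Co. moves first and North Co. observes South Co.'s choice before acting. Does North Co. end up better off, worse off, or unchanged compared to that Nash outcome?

North Co. best-responds to each possible South Co. move:
- Loc1: BR = Midtown, leader payoff -3.
- Loc2: BR = Downtown, leader payoff 10.
- Loc3: BR = Midtown, leader payoff 0.
- Loc4: BR = Uptown, leader payoff -2.
- Loc5: BR = Uptown, leader payoff -4.
South Co.'s induced payoffs are -3, 10, 0, -2, -4, so South Co. commits to Loc2. Subgame-perfect outcome: (Downtown, Loc2) with payoffs (6, 10).
Now find the simultaneous Nash equilibrium.
North Co.'s best replies: Loc1→Midtown; Loc2→Downtown; Loc3→Midtown; Loc4→Uptown; Loc5→Uptown.
South Co.'s best replies: Uptown→Loc2; Midtown→Loc5; Downtown→Loc2.
Only (Downtown, Loc2) has each player best-responding; Nash payoffs (6, 10).
North Co. earns 6 sequentially versus 6 at the Nash outcome: unchanged.

unchanged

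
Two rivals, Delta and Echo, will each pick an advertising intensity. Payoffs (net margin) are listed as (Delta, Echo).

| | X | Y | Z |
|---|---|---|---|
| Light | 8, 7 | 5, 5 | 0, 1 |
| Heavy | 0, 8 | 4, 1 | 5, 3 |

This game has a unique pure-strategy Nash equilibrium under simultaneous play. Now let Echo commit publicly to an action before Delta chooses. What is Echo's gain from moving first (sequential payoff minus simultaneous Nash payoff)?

Work backward from Delta's decision.
- X → Delta plays Light (best of 8, 0); Echo gets 7.
- Y → Delta plays Light (best of 5, 4); Echo gets 5.
- Z → Delta plays Heavy (best of 0, 5); Echo gets 3.
Maximizing over 7, 5, 3, Echo chooses X. Subgame-perfect outcome: (Light, X) with payoffs (8, 7).
Now find the simultaneous Nash equilibrium.
Delta's best replies: X→Light; Y→Light; Z→Heavy.
Echo's best replies: Light→X; Heavy→X.
Only (Light, X) has each player best-responding; Nash payoffs (8, 7).
Echo's commitment gain: 7 − 7 = 0.

0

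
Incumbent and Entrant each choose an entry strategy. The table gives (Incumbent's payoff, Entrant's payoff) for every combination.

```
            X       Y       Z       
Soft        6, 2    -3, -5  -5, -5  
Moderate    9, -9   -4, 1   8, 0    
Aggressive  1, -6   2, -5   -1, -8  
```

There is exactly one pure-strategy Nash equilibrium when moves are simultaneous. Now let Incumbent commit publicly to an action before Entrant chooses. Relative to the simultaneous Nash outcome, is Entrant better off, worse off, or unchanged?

better off

Work backward from Entrant's decision.
- Soft: Entrant compares 2, -5, -5 and picks X; Incumbent would get 6.
- Moderate: Entrant compares -9, 1, 0 and picks Y; Incumbent would get -4.
- Aggressive: Entrant compares -6, -5, -8 and picks Y; Incumbent would get 2.
Maximizing over 6, -4, 2, Incumbent chooses Soft. Subgame-perfect outcome: (Soft, X) with payoffs (6, 2).
Under simultaneous play:
Incumbent's best replies: X→Moderate; Y→Aggressive; Z→Moderate.
Entrant's best replies: Soft→X; Moderate→Y; Aggressive→Y.
The unique mutual best reply is (Aggressive, Y), giving (2, -5).
Entrant earns 2 sequentially versus -5 at the Nash outcome: better off.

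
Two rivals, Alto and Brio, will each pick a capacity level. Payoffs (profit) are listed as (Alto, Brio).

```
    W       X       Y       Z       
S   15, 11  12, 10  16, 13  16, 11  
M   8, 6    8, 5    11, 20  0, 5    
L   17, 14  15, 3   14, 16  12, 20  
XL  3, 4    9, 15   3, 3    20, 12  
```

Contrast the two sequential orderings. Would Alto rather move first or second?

second

If Alto leads: Brio's best replies are S→Y, M→Y, L→Z, XL→X; Alto's induced payoffs 16, 11, 12, 9; outcome (S, Y), payoffs (16, 13).
If Brio leads: Alto's best replies are W→L, X→L, Y→S, Z→XL; Brio's induced payoffs 14, 3, 13, 12; outcome (L, W), payoffs (17, 14).
Alto gets 16 moving first and 17 moving second, so Alto prefers to move second.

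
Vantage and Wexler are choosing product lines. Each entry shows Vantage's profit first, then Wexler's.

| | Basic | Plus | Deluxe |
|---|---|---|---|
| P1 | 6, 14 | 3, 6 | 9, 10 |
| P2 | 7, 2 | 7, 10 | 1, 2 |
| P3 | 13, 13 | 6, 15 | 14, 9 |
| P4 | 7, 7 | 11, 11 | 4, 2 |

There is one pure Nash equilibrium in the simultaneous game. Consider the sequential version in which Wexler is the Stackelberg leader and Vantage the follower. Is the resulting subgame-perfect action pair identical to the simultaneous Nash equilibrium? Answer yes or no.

Vantage best-responds to each possible Wexler move:
- Basic: BR = P3, leader payoff 13.
- Plus: BR = P4, leader payoff 11.
- Deluxe: BR = P3, leader payoff 9.
Wexler's induced payoffs are 13, 11, 9, so Wexler commits to Basic. Subgame-perfect outcome: (P3, Basic) with payoffs (13, 13).
For the simultaneous game, intersect best replies.
Vantage's best replies: Basic→P3; Plus→P4; Deluxe→P3.
Wexler's best replies: P1→Basic; P2→Plus; P3→Plus; P4→Plus.
Only (P4, Plus) has each player best-responding; Nash payoffs (11, 11).
Sequential outcome (P3, Basic) differs from the Nash profile (P4, Plus).

no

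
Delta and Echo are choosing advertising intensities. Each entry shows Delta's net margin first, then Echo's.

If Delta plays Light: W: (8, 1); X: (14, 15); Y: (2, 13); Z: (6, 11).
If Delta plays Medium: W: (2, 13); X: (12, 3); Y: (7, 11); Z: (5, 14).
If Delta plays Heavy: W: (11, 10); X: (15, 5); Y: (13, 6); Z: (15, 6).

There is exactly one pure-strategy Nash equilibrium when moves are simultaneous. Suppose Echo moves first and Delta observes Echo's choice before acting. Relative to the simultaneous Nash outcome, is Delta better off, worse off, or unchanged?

unchanged

Delta best-responds to each possible Echo move:
- W: Delta compares 8, 2, 11 and picks Heavy; Echo would get 10.
- X: Delta compares 14, 12, 15 and picks Heavy; Echo would get 5.
- Y: Delta compares 2, 7, 13 and picks Heavy; Echo would get 6.
- Z: Delta compares 6, 5, 15 and picks Heavy; Echo would get 6.
Maximizing over 10, 5, 6, 6, Echo chooses W. Subgame-perfect outcome: (Heavy, W) with payoffs (11, 10).
Under simultaneous play:
Delta's best replies: W→Heavy; X→Heavy; Y→Heavy; Z→Heavy.
Echo's best replies: Light→X; Medium→Z; Heavy→W.
Only (Heavy, W) has each player best-responding; Nash payoffs (11, 10).
Delta earns 11 sequentially versus 11 at the Nash outcome: unchanged.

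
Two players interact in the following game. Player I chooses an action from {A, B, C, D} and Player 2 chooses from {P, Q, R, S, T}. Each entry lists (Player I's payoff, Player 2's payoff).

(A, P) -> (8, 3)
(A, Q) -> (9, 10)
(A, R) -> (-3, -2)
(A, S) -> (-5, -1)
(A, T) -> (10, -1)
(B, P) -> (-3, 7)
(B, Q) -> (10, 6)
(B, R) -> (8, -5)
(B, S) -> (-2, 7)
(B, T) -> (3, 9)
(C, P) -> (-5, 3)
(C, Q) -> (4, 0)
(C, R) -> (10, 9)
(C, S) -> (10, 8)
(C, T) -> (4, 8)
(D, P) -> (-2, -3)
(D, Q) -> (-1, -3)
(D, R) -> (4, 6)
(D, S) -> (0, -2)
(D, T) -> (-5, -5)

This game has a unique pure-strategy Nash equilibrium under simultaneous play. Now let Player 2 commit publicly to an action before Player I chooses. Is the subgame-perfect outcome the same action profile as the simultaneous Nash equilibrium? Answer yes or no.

yes

Work backward from Player I's decision.
- P: Player I compares 8, -3, -5, -2 and picks A; Player 2 would get 3.
- Q: Player I compares 9, 10, 4, -1 and picks B; Player 2 would get 6.
- R: Player I compares -3, 8, 10, 4 and picks C; Player 2 would get 9.
- S: Player I compares -5, -2, 10, 0 and picks C; Player 2 would get 8.
- T: Player I compares 10, 3, 4, -5 and picks A; Player 2 would get -1.
Among 3, 6, 9, 8, -1, the best is 9 at R. Subgame-perfect outcome: (C, R) with payoffs (10, 9).
Now find the simultaneous Nash equilibrium.
Player I's best replies: P→A; Q→B; R→C; S→C; T→A.
Player 2's best replies: A→Q; B→T; C→R; D→R.
Only (C, R) has each player best-responding; Nash payoffs (10, 9).
Sequential outcome (C, R) coincides with the Nash profile (C, R).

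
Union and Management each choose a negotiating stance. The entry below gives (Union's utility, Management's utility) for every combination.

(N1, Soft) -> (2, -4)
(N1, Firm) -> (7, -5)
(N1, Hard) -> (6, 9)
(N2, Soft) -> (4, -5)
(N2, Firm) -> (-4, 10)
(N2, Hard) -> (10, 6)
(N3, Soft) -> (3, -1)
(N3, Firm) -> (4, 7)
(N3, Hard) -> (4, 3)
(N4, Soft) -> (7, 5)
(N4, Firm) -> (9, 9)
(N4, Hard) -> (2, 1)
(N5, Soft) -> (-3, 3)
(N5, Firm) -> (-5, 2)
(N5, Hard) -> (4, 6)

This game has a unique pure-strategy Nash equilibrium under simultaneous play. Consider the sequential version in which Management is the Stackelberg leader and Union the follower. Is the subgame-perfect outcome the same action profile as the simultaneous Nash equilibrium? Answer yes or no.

yes

Union best-responds to each possible Management move:
- Soft: BR = N4, leader payoff 5.
- Firm: BR = N4, leader payoff 9.
- Hard: BR = N2, leader payoff 6.
Maximizing over 5, 9, 6, Management chooses Firm. Subgame-perfect outcome: (N4, Firm) with payoffs (9, 9).
Under simultaneous play:
Union's best replies: Soft→N4; Firm→N4; Hard→N2.
Management's best replies: N1→Hard; N2→Firm; N3→Firm; N4→Firm; N5→Hard.
Only (N4, Firm) has each player best-responding; Nash payoffs (9, 9).
Sequential outcome (N4, Firm) coincides with the Nash profile (N4, Firm).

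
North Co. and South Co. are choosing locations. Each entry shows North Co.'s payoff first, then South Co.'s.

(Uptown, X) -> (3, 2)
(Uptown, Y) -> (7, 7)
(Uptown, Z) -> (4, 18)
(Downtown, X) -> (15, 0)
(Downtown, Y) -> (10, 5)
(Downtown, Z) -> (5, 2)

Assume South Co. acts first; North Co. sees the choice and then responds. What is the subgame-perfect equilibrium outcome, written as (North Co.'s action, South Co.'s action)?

North Co. best-responds to each possible South Co. move:
- X: North Co. compares 3, 15 and picks Downtown; South Co. would get 0.
- Y: North Co. compares 7, 10 and picks Downtown; South Co. would get 5.
- Z: North Co. compares 4, 5 and picks Downtown; South Co. would get 2.
Maximizing over 0, 5, 2, South Co. chooses Y. Subgame-perfect outcome: (Downtown, Y) with payoffs (10, 5).

(Downtown, Y)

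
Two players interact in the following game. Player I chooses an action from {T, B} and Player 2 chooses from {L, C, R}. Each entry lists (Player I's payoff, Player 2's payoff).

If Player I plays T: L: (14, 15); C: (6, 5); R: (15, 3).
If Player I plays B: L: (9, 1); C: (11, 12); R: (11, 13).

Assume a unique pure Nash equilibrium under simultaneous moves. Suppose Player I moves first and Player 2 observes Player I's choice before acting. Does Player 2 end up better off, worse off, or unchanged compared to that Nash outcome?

Player 2 best-responds to each possible Player I move:
- T → Player 2 plays L (best of 15, 5, 3); Player I gets 14.
- B → Player 2 plays R (best of 1, 12, 13); Player I gets 11.
Maximizing over 14, 11, Player I chooses T. Subgame-perfect outcome: (T, L) with payoffs (14, 15).
For the simultaneous game, intersect best replies.
Player I's best replies: L→T; C→B; R→T.
Player 2's best replies: T→L; B→R.
The unique mutual best reply is (T, L), giving (14, 15).
Player 2 earns 15 sequentially versus 15 at the Nash outcome: unchanged.

unchanged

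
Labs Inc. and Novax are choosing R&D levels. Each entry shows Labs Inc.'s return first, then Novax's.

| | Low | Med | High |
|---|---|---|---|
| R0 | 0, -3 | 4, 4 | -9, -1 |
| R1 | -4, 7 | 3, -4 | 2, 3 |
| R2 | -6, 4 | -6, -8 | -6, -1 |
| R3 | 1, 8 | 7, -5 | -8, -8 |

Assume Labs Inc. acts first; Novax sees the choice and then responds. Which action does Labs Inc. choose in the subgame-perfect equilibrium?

Novax best-responds to each possible Labs Inc. move:
- R0: BR = Med, leader payoff 4.
- R1: BR = Low, leader payoff -4.
- R2: BR = Low, leader payoff -6.
- R3: BR = Low, leader payoff 1.
Among 4, -4, -6, 1, the best is 4 at R0. Subgame-perfect outcome: (R0, Med) with payoffs (4, 4).

R0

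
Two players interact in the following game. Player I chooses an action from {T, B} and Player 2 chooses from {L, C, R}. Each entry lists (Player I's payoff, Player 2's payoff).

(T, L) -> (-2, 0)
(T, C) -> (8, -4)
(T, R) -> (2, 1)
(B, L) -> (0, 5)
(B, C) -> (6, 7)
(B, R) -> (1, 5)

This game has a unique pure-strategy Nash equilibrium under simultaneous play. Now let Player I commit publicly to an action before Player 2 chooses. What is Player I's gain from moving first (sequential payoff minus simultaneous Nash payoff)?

4

Work backward from Player 2's decision.
- T → Player 2 plays R (best of 0, -4, 1); Player I gets 2.
- B → Player 2 plays C (best of 5, 7, 5); Player I gets 6.
Among 2, 6, the best is 6 at B. Subgame-perfect outcome: (B, C) with payoffs (6, 7).
Now find the simultaneous Nash equilibrium.
Player I's best replies: L→B; C→T; R→T.
Player 2's best replies: T→R; B→C.
Only (T, R) has each player best-responding; Nash payoffs (2, 1).
Player I's commitment gain: 6 − 2 = 4.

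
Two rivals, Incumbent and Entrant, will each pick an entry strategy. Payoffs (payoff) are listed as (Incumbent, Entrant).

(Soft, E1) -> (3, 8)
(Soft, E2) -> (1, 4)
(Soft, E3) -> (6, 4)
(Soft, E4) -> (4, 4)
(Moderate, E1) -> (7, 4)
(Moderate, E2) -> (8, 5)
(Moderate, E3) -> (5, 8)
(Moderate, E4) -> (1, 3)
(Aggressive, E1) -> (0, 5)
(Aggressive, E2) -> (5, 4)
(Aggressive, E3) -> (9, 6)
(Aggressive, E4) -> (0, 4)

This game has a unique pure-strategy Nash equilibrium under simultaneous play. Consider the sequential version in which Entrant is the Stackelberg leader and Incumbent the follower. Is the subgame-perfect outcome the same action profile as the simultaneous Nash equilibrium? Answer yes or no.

yes

Work backward from Incumbent's decision.
- E1: BR = Moderate, leader payoff 4.
- E2: BR = Moderate, leader payoff 5.
- E3: BR = Aggressive, leader payoff 6.
- E4: BR = Soft, leader payoff 4.
Entrant's induced payoffs are 4, 5, 6, 4, so Entrant commits to E3. Subgame-perfect outcome: (Aggressive, E3) with payoffs (9, 6).
For the simultaneous game, intersect best replies.
Incumbent's best replies: E1→Moderate; E2→Moderate; E3→Aggressive; E4→Soft.
Entrant's best replies: Soft→E1; Moderate→E3; Aggressive→E3.
The unique mutual best reply is (Aggressive, E3), giving (9, 6).
Sequential outcome (Aggressive, E3) coincides with the Nash profile (Aggressive, E3).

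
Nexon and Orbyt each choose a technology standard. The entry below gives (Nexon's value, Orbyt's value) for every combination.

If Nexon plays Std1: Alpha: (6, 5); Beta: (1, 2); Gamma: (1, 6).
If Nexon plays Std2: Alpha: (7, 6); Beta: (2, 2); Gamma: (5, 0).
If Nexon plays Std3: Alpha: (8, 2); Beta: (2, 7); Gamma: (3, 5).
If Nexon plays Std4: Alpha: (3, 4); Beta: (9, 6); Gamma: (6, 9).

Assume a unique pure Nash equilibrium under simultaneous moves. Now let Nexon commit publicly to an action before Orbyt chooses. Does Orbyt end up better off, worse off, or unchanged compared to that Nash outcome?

Solve by backward induction (Nexon leads).
- Std1: Orbyt compares 5, 2, 6 and picks Gamma; Nexon would get 1.
- Std2: Orbyt compares 6, 2, 0 and picks Alpha; Nexon would get 7.
- Std3: Orbyt compares 2, 7, 5 and picks Beta; Nexon would get 2.
- Std4: Orbyt compares 4, 6, 9 and picks Gamma; Nexon would get 6.
Maximizing over 1, 7, 2, 6, Nexon chooses Std2. Subgame-perfect outcome: (Std2, Alpha) with payoffs (7, 6).
For the simultaneous game, intersect best replies.
Nexon's best replies: Alpha→Std3; Beta→Std4; Gamma→Std4.
Orbyt's best replies: Std1→Gamma; Std2→Alpha; Std3→Beta; Std4→Gamma.
Only (Std4, Gamma) has each player best-responding; Nash payoffs (6, 9).
Orbyt earns 6 sequentially versus 9 at the Nash outcome: worse off.

worse off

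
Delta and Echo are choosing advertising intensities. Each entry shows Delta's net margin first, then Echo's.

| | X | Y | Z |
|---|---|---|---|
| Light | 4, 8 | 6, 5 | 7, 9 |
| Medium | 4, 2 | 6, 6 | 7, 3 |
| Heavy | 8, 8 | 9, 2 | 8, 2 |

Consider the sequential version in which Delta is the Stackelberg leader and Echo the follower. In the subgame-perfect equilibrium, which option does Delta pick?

Heavy

Echo best-responds to each possible Delta move:
- Light: BR = Z, leader payoff 7.
- Medium: BR = Y, leader payoff 6.
- Heavy: BR = X, leader payoff 8.
Maximizing over 7, 6, 8, Delta chooses Heavy. Subgame-perfect outcome: (Heavy, X) with payoffs (8, 8).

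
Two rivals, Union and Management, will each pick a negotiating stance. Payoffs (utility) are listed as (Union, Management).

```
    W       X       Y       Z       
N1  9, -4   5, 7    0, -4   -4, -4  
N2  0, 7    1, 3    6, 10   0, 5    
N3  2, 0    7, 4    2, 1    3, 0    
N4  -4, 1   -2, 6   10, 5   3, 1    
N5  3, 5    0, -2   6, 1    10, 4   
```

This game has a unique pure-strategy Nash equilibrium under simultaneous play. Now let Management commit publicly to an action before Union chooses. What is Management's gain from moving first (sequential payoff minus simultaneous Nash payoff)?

1

Work backward from Union's decision.
- W: BR = N1, leader payoff -4.
- X: BR = N3, leader payoff 4.
- Y: BR = N4, leader payoff 5.
- Z: BR = N5, leader payoff 4.
Among -4, 4, 5, 4, the best is 5 at Y. Subgame-perfect outcome: (N4, Y) with payoffs (10, 5).
Under simultaneous play:
Union's best replies: W→N1; X→N3; Y→N4; Z→N5.
Management's best replies: N1→X; N2→Y; N3→X; N4→X; N5→W.
Only (N3, X) has each player best-responding; Nash payoffs (7, 4).
Management's commitment gain: 5 − 4 = 1.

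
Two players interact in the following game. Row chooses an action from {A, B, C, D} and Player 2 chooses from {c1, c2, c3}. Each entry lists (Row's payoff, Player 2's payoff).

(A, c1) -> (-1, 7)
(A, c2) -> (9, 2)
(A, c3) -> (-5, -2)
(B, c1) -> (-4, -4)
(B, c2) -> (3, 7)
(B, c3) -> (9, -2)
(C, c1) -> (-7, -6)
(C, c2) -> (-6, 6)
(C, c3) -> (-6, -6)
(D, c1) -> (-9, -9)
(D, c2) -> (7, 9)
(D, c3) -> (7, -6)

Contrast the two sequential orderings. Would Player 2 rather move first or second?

second

If Row leads: Player 2's best replies are A→c1, B→c2, C→c2, D→c2; Row's induced payoffs -1, 3, -6, 7; outcome (D, c2), payoffs (7, 9).
If Player 2 leads: Row's best replies are c1→A, c2→A, c3→B; Player 2's induced payoffs 7, 2, -2; outcome (A, c1), payoffs (-1, 7).
Player 2 gets 7 moving first and 9 moving second, so Player 2 prefers to move second.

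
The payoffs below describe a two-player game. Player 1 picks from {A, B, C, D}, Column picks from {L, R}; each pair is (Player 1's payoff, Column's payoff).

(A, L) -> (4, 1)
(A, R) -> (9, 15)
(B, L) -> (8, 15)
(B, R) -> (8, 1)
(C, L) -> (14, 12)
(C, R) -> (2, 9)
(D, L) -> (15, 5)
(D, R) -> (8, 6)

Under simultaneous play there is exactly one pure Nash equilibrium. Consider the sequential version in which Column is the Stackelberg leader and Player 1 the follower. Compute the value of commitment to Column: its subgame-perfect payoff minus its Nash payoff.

Solve by backward induction (Column leads).
- L → Player 1 plays D (best of 4, 8, 14, 15); Column gets 5.
- R → Player 1 plays A (best of 9, 8, 2, 8); Column gets 15.
Column's induced payoffs are 5, 15, so Column commits to R. Subgame-perfect outcome: (A, R) with payoffs (9, 15).
For the simultaneous game, intersect best replies.
Player 1's best replies: L→D; R→A.
Column's best replies: A→R; B→L; C→L; D→R.
Only (A, R) has each player best-responding; Nash payoffs (9, 15).
Column's commitment gain: 15 − 15 = 0.

0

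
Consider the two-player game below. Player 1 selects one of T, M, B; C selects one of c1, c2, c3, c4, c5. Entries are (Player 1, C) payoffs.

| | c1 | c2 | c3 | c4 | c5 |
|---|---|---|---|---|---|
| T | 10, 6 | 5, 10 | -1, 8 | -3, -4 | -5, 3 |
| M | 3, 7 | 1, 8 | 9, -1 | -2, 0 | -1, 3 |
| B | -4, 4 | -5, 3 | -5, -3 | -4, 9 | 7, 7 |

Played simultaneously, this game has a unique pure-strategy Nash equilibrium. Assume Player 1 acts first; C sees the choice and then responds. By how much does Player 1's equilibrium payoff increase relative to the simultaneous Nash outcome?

Work backward from C's decision.
- T: C compares 6, 10, 8, -4, 3 and picks c2; Player 1 would get 5.
- M: C compares 7, 8, -1, 0, 3 and picks c2; Player 1 would get 1.
- B: C compares 4, 3, -3, 9, 7 and picks c4; Player 1 would get -4.
Player 1's induced payoffs are 5, 1, -4, so Player 1 commits to T. Subgame-perfect outcome: (T, c2) with payoffs (5, 10).
For the simultaneous game, intersect best replies.
Player 1's best replies: c1→T; c2→T; c3→M; c4→M; c5→B.
C's best replies: T→c2; M→c2; B→c4.
Only (T, c2) has each player best-responding; Nash payoffs (5, 10).
Player 1's commitment gain: 5 − 5 = 0.

0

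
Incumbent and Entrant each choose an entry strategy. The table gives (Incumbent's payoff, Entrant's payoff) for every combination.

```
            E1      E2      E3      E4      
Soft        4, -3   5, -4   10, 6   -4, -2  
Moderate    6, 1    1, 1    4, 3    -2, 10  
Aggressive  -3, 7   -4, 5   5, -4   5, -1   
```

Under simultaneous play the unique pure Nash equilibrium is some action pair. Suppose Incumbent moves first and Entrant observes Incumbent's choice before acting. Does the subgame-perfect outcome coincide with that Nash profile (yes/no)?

Work backward from Entrant's decision.
- Soft: BR = E3, leader payoff 10.
- Moderate: BR = E4, leader payoff -2.
- Aggressive: BR = E1, leader payoff -3.
Incumbent's induced payoffs are 10, -2, -3, so Incumbent commits to Soft. Subgame-perfect outcome: (Soft, E3) with payoffs (10, 6).
For the simultaneous game, intersect best replies.
Incumbent's best replies: E1→Moderate; E2→Soft; E3→Soft; E4→Aggressive.
Entrant's best replies: Soft→E3; Moderate→E4; Aggressive→E1.
The unique mutual best reply is (Soft, E3), giving (10, 6).
Sequential outcome (Soft, E3) coincides with the Nash profile (Soft, E3).

yes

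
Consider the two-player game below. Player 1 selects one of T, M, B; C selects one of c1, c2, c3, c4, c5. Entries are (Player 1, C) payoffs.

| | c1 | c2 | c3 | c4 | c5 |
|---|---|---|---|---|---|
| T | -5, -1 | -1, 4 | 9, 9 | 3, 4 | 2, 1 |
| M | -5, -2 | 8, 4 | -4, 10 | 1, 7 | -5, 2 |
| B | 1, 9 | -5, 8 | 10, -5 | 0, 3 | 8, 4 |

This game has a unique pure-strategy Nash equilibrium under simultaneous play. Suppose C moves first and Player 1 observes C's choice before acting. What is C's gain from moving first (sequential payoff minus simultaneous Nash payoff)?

0

Player 1 best-responds to each possible C move:
- c1 → Player 1 plays B (best of -5, -5, 1); C gets 9.
- c2 → Player 1 plays M (best of -1, 8, -5); C gets 4.
- c3 → Player 1 plays B (best of 9, -4, 10); C gets -5.
- c4 → Player 1 plays T (best of 3, 1, 0); C gets 4.
- c5 → Player 1 plays B (best of 2, -5, 8); C gets 4.
Maximizing over 9, 4, -5, 4, 4, C chooses c1. Subgame-perfect outcome: (B, c1) with payoffs (1, 9).
Now find the simultaneous Nash equilibrium.
Player 1's best replies: c1→B; c2→M; c3→B; c4→T; c5→B.
C's best replies: T→c3; M→c3; B→c1.
The unique mutual best reply is (B, c1), giving (1, 9).
C's commitment gain: 9 − 9 = 0.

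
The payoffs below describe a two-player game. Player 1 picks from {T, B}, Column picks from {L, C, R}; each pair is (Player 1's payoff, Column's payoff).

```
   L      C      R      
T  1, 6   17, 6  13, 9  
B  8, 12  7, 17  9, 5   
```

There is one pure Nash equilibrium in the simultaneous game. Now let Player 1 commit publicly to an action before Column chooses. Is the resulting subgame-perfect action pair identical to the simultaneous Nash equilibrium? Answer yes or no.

Backward induction with Player 1 moving first.
- T: BR = R, leader payoff 13.
- B: BR = C, leader payoff 7.
Player 1's induced payoffs are 13, 7, so Player 1 commits to T. Subgame-perfect outcome: (T, R) with payoffs (13, 9).
For the simultaneous game, intersect best replies.
Player 1's best replies: L→B; C→T; R→T.
Column's best replies: T→R; B→C.
The unique mutual best reply is (T, R), giving (13, 9).
Sequential outcome (T, R) coincides with the Nash profile (T, R).

yes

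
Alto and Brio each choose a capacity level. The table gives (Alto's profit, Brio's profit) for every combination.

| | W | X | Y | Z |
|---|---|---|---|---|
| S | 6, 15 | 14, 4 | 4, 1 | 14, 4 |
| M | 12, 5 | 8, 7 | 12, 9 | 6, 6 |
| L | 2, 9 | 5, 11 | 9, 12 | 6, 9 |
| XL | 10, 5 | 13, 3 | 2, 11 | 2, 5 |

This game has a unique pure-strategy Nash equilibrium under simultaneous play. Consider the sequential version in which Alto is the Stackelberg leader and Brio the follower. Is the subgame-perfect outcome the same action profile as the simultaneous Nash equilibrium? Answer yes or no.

yes

Backward induction with Alto moving first.
- S → Brio plays W (best of 15, 4, 1, 4); Alto gets 6.
- M → Brio plays Y (best of 5, 7, 9, 6); Alto gets 12.
- L → Brio plays Y (best of 9, 11, 12, 9); Alto gets 9.
- XL → Brio plays Y (best of 5, 3, 11, 5); Alto gets 2.
Maximizing over 6, 12, 9, 2, Alto chooses M. Subgame-perfect outcome: (M, Y) with payoffs (12, 9).
For the simultaneous game, intersect best replies.
Alto's best replies: W→M; X→S; Y→M; Z→S.
Brio's best replies: S→W; M→Y; L→Y; XL→Y.
The unique mutual best reply is (M, Y), giving (12, 9).
Sequential outcome (M, Y) coincides with the Nash profile (M, Y).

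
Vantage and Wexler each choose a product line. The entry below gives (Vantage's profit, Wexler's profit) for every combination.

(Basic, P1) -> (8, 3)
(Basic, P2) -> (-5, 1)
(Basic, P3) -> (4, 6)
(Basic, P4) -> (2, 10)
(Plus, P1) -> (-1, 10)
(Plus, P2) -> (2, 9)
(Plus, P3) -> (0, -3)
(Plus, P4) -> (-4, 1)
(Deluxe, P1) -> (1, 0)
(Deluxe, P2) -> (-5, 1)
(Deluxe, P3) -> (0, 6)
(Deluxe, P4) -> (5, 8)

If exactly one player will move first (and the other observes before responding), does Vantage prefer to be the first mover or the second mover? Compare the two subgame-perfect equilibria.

If Vantage leads: Wexler's best replies are Basic→P4, Plus→P1, Deluxe→P4; Vantage's induced payoffs 2, -1, 5; outcome (Deluxe, P4), payoffs (5, 8).
If Wexler leads: Vantage's best replies are P1→Basic, P2→Plus, P3→Basic, P4→Deluxe; Wexler's induced payoffs 3, 9, 6, 8; outcome (Plus, P2), payoffs (2, 9).
Vantage gets 5 moving first and 2 moving second, so Vantage prefers to move first.

first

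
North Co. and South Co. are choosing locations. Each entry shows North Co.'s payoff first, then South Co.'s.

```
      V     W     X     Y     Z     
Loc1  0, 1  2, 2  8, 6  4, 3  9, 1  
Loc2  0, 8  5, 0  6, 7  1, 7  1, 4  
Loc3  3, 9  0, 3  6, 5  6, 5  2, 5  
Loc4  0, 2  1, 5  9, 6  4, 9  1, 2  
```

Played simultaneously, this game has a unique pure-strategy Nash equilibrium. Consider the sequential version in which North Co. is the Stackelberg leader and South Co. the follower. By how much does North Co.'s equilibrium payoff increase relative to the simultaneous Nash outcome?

Work backward from South Co.'s decision.
- Loc1: South Co. compares 1, 2, 6, 3, 1 and picks X; North Co. would get 8.
- Loc2: South Co. compares 8, 0, 7, 7, 4 and picks V; North Co. would get 0.
- Loc3: South Co. compares 9, 3, 5, 5, 5 and picks V; North Co. would get 3.
- Loc4: South Co. compares 2, 5, 6, 9, 2 and picks Y; North Co. would get 4.
Among 8, 0, 3, 4, the best is 8 at Loc1. Subgame-perfect outcome: (Loc1, X) with payoffs (8, 6).
For the simultaneous game, intersect best replies.
North Co.'s best replies: V→Loc3; W→Loc2; X→Loc4; Y→Loc3; Z→Loc1.
South Co.'s best replies: Loc1→X; Loc2→V; Loc3→V; Loc4→Y.
Only (Loc3, V) has each player best-responding; Nash payoffs (3, 9).
North Co.'s commitment gain: 8 − 3 = 5.

5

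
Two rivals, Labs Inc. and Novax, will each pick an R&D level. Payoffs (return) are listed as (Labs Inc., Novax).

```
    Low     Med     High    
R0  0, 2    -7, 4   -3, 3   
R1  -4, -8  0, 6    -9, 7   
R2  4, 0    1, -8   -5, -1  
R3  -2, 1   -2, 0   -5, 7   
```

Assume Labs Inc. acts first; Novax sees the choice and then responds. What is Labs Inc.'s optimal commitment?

R2

Novax best-responds to each possible Labs Inc. move:
- R0: Novax compares 2, 4, 3 and picks Med; Labs Inc. would get -7.
- R1: Novax compares -8, 6, 7 and picks High; Labs Inc. would get -9.
- R2: Novax compares 0, -8, -1 and picks Low; Labs Inc. would get 4.
- R3: Novax compares 1, 0, 7 and picks High; Labs Inc. would get -5.
Among -7, -9, 4, -5, the best is 4 at R2. Subgame-perfect outcome: (R2, Low) with payoffs (4, 0).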